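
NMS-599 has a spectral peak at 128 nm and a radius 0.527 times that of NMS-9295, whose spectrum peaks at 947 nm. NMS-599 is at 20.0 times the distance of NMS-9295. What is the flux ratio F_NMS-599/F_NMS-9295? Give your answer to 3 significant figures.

2.08

Wien's law: T_NMS-599/T_NMS-9295 = λ_NMS-9295/λ_NMS-599 = 947/128 = 7.398.
L_NMS-599/L_NMS-9295 = (R_NMS-599/R_NMS-9295)²(T_NMS-599/T_NMS-9295)⁴ = (0.527)²(7.398)⁴ = 832.1.
F_NMS-599/F_NMS-9295 = (L_NMS-599/L_NMS-9295)/(d_NMS-599/d_NMS-9295)² = 832.1/(20.0)² = 2.080.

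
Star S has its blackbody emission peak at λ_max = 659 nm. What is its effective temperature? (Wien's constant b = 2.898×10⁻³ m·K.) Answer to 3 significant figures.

4.40×10^3 K

T = b/λ_max = 2.898×10⁻³ / (659×10⁻⁹) = 4398 K.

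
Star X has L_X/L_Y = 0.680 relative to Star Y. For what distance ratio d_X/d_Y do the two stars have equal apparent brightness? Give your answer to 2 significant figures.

Equal flux requires L_X/d_X² = L_Y/d_Y², so d_X/d_Y = √(L_X/L_Y)
= √(0.680) = 0.8246.

0.82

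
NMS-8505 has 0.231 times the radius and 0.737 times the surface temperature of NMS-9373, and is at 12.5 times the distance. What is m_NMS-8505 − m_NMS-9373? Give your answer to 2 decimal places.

L_NMS-8505/L_NMS-9373 = (0.231)²(0.737)⁴ = 0.01574.
F_NMS-8505/F_NMS-9373 = (L_NMS-8505/L_NMS-9373)/(d_NMS-8505/d_NMS-9373)² = 0.01574/156.2 = 1.008×10^-4.
m_NMS-8505 − m_NMS-9373 = −2.5 log₁₀(1.008×10^-4) = 9.99.

9.99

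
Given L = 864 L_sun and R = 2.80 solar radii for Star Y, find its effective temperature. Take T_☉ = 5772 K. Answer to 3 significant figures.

T/T_☉ = (L/L_☉)^(1/4) / (R/R_☉)^(1/2)
T = 5772 × (864)^(1/4) / √(2.80) = 5772 × 5.422 / 1.673 = 1.870×10^4 K.

1.87×10^4 K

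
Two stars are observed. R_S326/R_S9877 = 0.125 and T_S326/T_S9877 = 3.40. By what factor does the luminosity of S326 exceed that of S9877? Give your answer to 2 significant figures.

2.1

From the Stefan–Boltzmann law, L ∝ R²T⁴, so
L_S326/L_S9877 = (R_S326/R_S9877)² (T_S326/T_S9877)⁴ = (0.125)² × (3.40)⁴ = 0.01562 × 133.6 = 2.088.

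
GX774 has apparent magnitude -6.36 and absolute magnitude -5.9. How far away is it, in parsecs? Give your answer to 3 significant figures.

8.09 pc

m − M = 5 log₁₀(d/10 pc)
-6.36 − (-5.9) = -0.46 = 5 log₁₀(d/10)
d = 10 × 10^(-0.46/5) = 10 × 10^-0.092 = 8.091 pc.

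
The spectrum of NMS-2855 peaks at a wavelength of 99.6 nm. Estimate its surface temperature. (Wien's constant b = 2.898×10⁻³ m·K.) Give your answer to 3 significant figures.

2.91×10^4 K

T = b/λ_max = 2.898×10⁻³ / (99.6×10⁻⁹) = 2.910×10^4 K.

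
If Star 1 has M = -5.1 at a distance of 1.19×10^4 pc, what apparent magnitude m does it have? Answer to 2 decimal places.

m = M + 5 log₁₀(d/10 pc) = -5.1 + 5 log₁₀(1.19×10^4/10)
  = -5.1 + 5 × 3.076 = -5.1 + 15.38 = 10.28.

10.28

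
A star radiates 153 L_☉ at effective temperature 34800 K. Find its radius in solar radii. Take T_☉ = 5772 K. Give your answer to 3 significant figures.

R/R_☉ = √(L/L_☉) / (T/T_☉)² = √(153) / (6.029)²
       = 12.37 / 36.35 = 0.3403.

0.340 solar radii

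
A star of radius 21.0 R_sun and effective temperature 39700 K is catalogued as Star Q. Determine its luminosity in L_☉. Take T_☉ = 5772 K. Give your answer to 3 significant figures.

L/L_☉ = (R/R_☉)² (T/T_☉)⁴ = (21.0)² × (39700/5772)⁴
       = 441.0 × (6.878)⁴ = 441.0 × 2238 = 9.870×10^5.

9.87×10^5 L_☉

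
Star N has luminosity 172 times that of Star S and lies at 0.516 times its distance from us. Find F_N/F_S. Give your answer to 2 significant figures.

6.5×10^2

F = L/(4πd²), so F_N/F_S = (L_N/L_S) / (d_N/d_S)²
= 172 / (0.516)² = 172 / 0.2663 = 646.0.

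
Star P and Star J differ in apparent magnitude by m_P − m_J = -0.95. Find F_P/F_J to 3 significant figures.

F_P/F_J = 10^(−(m_P − m_J)/2.5) = 10^(0.95/2.5) = 10^0.380 = 2.399.

2.40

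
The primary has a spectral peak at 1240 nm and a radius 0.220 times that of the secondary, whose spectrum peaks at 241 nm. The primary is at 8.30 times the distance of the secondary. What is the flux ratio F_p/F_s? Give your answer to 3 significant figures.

1.00×10^-6

Wien's law: T_p/T_s = λ_s/λ_p = 241/1240 = 0.1944.
L_p/L_s = (R_p/R_s)²(T_p/T_s)⁴ = (0.220)²(0.1944)⁴ = 6.906×10^-5.
F_p/F_s = (L_p/L_s)/(d_p/d_s)² = 6.906×10^-5/(8.30)² = 1.002×10^-6.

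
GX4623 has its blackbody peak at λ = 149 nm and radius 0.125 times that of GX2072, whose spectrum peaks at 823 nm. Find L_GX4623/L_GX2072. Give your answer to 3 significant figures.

Wien's law gives T ∝ 1/λ_max, so T_GX4623/T_GX2072 = λ_GX2072/λ_GX4623 = 823/149 = 5.523.
Then L ∝ R²T⁴ gives L_GX4623/L_GX2072 = (0.125)² × (5.523)⁴ = 0.01562 × 930.8 = 14.54.

14.5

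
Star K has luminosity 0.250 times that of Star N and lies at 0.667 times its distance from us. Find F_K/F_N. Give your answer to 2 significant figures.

F = L/(4πd²), so F_K/F_N = (L_K/L_N) / (d_K/d_N)²
= 0.250 / (0.667)² = 0.250 / 0.4449 = 0.5619.

0.56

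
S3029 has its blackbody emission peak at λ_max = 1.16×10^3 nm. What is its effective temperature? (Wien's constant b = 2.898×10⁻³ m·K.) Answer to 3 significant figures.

T = b/λ_max = 2.898×10⁻³ / (1.16×10^3×10⁻⁹) = 2498 K.

2.50×10^3 K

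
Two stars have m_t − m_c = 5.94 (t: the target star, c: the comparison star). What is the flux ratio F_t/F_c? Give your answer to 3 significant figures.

0.00421

F_t/F_c = 10^(−(m_t − m_c)/2.5) = 10^(-5.94/2.5) = 10^-2.376 = 0.004207.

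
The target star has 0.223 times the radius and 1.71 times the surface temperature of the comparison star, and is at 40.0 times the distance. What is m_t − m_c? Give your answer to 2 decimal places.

L_t/L_c = (0.223)²(1.71)⁴ = 0.4252.
F_t/F_c = (L_t/L_c)/(d_t/d_c)² = 0.4252/1600 = 2.658×10^-4.
m_t − m_c = −2.5 log₁₀(2.658×10^-4) = 8.94.

8.94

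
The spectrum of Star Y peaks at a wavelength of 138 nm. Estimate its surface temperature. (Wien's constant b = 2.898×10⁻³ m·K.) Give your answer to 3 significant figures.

T = b/λ_max = 2.898×10⁻³ / (138×10⁻⁹) = 2.100×10^4 K.

2.10×10^4 K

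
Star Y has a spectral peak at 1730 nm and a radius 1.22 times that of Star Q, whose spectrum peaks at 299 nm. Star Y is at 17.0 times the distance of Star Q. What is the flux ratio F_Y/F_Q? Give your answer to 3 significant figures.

Wien's law: T_Y/T_Q = λ_Q/λ_Y = 299/1730 = 0.1728.
L_Y/L_Q = (R_Y/R_Q)²(T_Y/T_Q)⁴ = (1.22)²(0.1728)⁴ = 0.001328.
F_Y/F_Q = (L_Y/L_Q)/(d_Y/d_Q)² = 0.001328/(17.0)² = 4.595×10^-6.

4.60×10^-6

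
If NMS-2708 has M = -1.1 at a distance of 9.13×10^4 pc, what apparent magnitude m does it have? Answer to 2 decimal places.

18.70

m = M + 5 log₁₀(d/10 pc) = -1.1 + 5 log₁₀(9.13×10^4/10)
  = -1.1 + 5 × 3.960 = -1.1 + 19.80 = 18.70.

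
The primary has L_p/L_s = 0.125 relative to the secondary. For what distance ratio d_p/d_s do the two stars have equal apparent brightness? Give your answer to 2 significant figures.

0.35

Equal flux requires L_p/d_p² = L_s/d_s², so d_p/d_s = √(L_p/L_s)
= √(0.125) = 0.3536.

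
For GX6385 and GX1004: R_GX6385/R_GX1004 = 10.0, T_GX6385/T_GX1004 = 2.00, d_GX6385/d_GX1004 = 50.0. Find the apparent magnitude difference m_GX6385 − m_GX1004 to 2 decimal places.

L_GX6385/L_GX1004 = (10.0)²(2.00)⁴ = 1600.
F_GX6385/F_GX1004 = (L_GX6385/L_GX1004)/(d_GX6385/d_GX1004)² = 1600/2500 = 0.6400.
m_GX6385 − m_GX1004 = −2.5 log₁₀(0.6400) = 0.48.

0.48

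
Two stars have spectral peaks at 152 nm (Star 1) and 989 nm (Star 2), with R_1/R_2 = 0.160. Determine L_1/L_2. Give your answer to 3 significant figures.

Wien's law gives T ∝ 1/λ_max, so T_1/T_2 = λ_2/λ_1 = 989/152 = 6.507.
Then L ∝ R²T⁴ gives L_1/L_2 = (0.160)² × (6.507)⁴ = 0.02560 × 1792 = 45.88.

45.9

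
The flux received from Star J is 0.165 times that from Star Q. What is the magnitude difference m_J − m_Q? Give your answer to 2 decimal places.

1.96

m_J − m_Q = −2.5 log₁₀(F_J/F_Q) = −2.5 log₁₀(0.165) = −2.5 × (-0.783) = 1.956.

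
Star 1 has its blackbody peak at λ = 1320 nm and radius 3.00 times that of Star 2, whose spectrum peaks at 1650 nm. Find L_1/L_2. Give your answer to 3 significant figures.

Wien's law gives T ∝ 1/λ_max, so T_1/T_2 = λ_2/λ_1 = 1650/1320 = 1.250.
Then L ∝ R²T⁴ gives L_1/L_2 = (3.00)² × (1.250)⁴ = 9.000 × 2.441 = 21.97.

22.0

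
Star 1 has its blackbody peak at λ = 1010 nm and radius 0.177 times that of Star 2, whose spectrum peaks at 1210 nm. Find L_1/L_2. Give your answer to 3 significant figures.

0.0645

Wien's law gives T ∝ 1/λ_max, so T_1/T_2 = λ_2/λ_1 = 1210/1010 = 1.198.
Then L ∝ R²T⁴ gives L_1/L_2 = (0.177)² × (1.198)⁴ = 0.03133 × 2.060 = 0.06454.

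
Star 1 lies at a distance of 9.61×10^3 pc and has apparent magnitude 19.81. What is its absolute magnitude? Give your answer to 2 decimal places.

4.90

M = m − 5 log₁₀(d/10 pc) = 19.81 − 5 log₁₀(9.61×10^3/10)
  = 19.81 − 5 × 2.983 = 19.81 − 14.91 = 4.90.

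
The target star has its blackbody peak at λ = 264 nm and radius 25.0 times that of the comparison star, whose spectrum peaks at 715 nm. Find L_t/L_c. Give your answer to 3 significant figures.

Wien's law gives T ∝ 1/λ_max, so T_t/T_c = λ_c/λ_t = 715/264 = 2.708.
Then L ∝ R²T⁴ gives L_t/L_c = (25.0)² × (2.708)⁴ = 625.0 × 53.80 = 3.363×10^4.

3.36×10^4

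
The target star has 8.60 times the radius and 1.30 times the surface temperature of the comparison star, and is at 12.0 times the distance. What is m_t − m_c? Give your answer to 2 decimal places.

L_t/L_c = (8.60)²(1.30)⁴ = 211.2.
F_t/F_c = (L_t/L_c)/(d_t/d_c)² = 211.2/144.0 = 1.467.
m_t − m_c = −2.5 log₁₀(1.467) = -0.42.

-0.42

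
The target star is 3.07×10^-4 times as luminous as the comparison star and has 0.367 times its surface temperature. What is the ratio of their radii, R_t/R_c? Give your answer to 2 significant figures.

0.13

L ∝ R²T⁴ gives R ∝ √L / T², so
R_t/R_c = √(3.07×10^-4) / (0.367)² = 0.01752 / 0.1347 = 0.1301.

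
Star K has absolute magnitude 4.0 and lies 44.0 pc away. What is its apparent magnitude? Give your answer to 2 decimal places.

m = M + 5 log₁₀(d/10 pc) = 4.0 + 5 log₁₀(44.0/10)
  = 4.0 + 5 × 0.643 = 4.0 + 3.22 = 7.22.

7.22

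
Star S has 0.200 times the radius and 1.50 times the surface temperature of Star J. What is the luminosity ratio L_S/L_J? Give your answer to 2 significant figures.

0.20

From the Stefan–Boltzmann law, L ∝ R²T⁴, so
L_S/L_J = (R_S/R_J)² (T_S/T_J)⁴ = (0.200)² × (1.50)⁴ = 0.04000 × 5.062 = 0.2025.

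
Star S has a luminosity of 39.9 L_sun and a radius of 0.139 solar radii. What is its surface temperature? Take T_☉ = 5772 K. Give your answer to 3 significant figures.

3.89×10^4 K

T/T_☉ = (L/L_☉)^(1/4) / (R/R_☉)^(1/2)
T = 5772 × (39.9)^(1/4) / √(0.139) = 5772 × 2.513 / 0.3728 = 3.891×10^4 K.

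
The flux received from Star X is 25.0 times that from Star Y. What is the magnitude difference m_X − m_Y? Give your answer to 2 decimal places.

-3.49

m_X − m_Y = −2.5 log₁₀(F_X/F_Y) = −2.5 log₁₀(25.0) = −2.5 × (1.398) = -3.495.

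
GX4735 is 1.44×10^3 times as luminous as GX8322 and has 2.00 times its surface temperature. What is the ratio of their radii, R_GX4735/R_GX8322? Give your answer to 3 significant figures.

9.49

L ∝ R²T⁴ gives R ∝ √L / T², so
R_GX4735/R_GX8322 = √(1.44×10^3) / (2.00)² = 37.95 / 4.000 = 9.487.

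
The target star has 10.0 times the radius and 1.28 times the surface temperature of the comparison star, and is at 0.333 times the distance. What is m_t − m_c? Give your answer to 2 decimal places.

-8.46

L_t/L_c = (10.0)²(1.28)⁴ = 268.4.
F_t/F_c = (L_t/L_c)/(d_t/d_c)² = 268.4/0.1109 = 2421.
m_t − m_c = −2.5 log₁₀(2421) = -8.46.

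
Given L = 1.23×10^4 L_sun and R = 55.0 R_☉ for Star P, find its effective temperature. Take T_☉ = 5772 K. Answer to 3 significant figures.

8.20×10^3 K

T/T_☉ = (L/L_☉)^(1/4) / (R/R_☉)^(1/2)
T = 5772 × (1.23×10^4)^(1/4) / √(55.0) = 5772 × 10.53 / 7.416 = 8196 K.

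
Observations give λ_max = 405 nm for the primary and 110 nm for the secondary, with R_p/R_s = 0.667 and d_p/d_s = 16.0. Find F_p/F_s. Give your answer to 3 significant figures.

9.46×10^-6

Wien's law: T_p/T_s = λ_s/λ_p = 110/405 = 0.2716.
L_p/L_s = (R_p/R_s)²(T_p/T_s)⁴ = (0.667)²(0.2716)⁴ = 0.002421.
F_p/F_s = (L_p/L_s)/(d_p/d_s)² = 0.002421/(16.0)² = 9.457×10^-6.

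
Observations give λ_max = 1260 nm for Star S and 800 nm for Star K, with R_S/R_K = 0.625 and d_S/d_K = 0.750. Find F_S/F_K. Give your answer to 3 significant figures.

0.113

Wien's law: T_S/T_K = λ_K/λ_S = 800/1260 = 0.6349.
L_S/L_K = (R_S/R_K)²(T_S/T_K)⁴ = (0.625)²(0.6349)⁴ = 0.06348.
F_S/F_K = (L_S/L_K)/(d_S/d_K)² = 0.06348/(0.750)² = 0.1129.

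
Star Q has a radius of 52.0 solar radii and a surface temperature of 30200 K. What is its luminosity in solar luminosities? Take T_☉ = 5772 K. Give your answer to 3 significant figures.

2.03×10^6 solar luminosities

L/L_☉ = (R/R_☉)² (T/T_☉)⁴ = (52.0)² × (30200/5772)⁴
       = 2704 × (5.232)⁴ = 2704 × 749.4 = 2.026×10^6.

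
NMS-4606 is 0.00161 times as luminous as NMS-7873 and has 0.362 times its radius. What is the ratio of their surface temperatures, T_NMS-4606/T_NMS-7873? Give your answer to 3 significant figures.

L ∝ R²T⁴ gives T ∝ (L/R²)^(1/4), so
T_NMS-4606/T_NMS-7873 = (0.00161 / 0.362²)^(1/4) = (0.01229)^(1/4) = 0.3329.

0.333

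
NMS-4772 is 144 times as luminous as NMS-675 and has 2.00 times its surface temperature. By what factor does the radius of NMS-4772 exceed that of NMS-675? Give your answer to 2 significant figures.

3.0

L ∝ R²T⁴ gives R ∝ √L / T², so
R_NMS-4772/R_NMS-675 = √(144) / (2.00)² = 12.00 / 4.000 = 3.000.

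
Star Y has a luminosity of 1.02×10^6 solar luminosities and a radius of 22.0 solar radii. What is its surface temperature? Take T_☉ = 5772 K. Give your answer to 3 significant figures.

T/T_☉ = (L/L_☉)^(1/4) / (R/R_☉)^(1/2)
T = 5772 × (1.02×10^6)^(1/4) / √(22.0) = 5772 × 31.78 / 4.690 = 3.911×10^4 K.

3.91×10^4 K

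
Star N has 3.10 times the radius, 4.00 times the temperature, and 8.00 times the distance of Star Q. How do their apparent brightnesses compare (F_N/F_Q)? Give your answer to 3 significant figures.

38.4

L_N/L_Q = (R_N/R_Q)²(T_N/T_Q)⁴ = (3.10)² × (4.00)⁴ = 2460.
F_N/F_Q = (L_N/L_Q)/(d_N/d_Q)² = 2460 / (8.00)² = 38.44.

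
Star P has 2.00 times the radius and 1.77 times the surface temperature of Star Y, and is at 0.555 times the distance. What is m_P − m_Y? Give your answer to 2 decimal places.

-5.26

L_P/L_Y = (2.00)²(1.77)⁴ = 39.26.
F_P/F_Y = (L_P/L_Y)/(d_P/d_Y)² = 39.26/0.3080 = 127.5.
m_P − m_Y = −2.5 log₁₀(127.5) = -5.26.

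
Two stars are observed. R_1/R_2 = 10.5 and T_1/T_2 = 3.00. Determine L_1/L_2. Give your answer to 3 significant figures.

From the Stefan–Boltzmann law, L ∝ R²T⁴, so
L_1/L_2 = (R_1/R_2)² (T_1/T_2)⁴ = (10.5)² × (3.00)⁴ = 110.2 × 81.00 = 8930.

8.93×10^3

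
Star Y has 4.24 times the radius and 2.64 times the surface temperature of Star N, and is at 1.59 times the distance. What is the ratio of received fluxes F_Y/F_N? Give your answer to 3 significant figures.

345

L_Y/L_N = (R_Y/R_N)²(T_Y/T_N)⁴ = (4.24)² × (2.64)⁴ = 873.3.
F_Y/F_N = (L_Y/L_N)/(d_Y/d_N)² = 873.3 / (1.59)² = 345.4.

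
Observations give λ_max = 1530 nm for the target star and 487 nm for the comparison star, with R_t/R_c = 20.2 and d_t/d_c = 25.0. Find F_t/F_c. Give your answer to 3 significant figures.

0.00670

Wien's law: T_t/T_c = λ_c/λ_t = 487/1530 = 0.3183.
L_t/L_c = (R_t/R_c)²(T_t/T_c)⁴ = (20.2)²(0.3183)⁴ = 4.188.
F_t/F_c = (L_t/L_c)/(d_t/d_c)² = 4.188/(25.0)² = 0.006702.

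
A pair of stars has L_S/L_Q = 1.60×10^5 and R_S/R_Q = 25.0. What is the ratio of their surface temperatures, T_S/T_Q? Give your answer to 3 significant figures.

L ∝ R²T⁴ gives T ∝ (L/R²)^(1/4), so
T_S/T_Q = (1.60×10^5 / 25.0²)^(1/4) = (256.0)^(1/4) = 4.000.

4.00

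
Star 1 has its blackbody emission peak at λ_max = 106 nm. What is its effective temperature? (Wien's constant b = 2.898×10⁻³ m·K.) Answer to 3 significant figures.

T = b/λ_max = 2.898×10⁻³ / (106×10⁻⁹) = 2.734×10^4 K.

2.73×10^4 K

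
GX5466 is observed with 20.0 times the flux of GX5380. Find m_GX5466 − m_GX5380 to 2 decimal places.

m_GX5466 − m_GX5380 = −2.5 log₁₀(F_GX5466/F_GX5380) = −2.5 log₁₀(20.0) = −2.5 × (1.301) = -3.253.

-3.25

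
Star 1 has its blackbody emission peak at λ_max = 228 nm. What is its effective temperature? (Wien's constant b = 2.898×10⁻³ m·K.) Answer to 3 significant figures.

T = b/λ_max = 2.898×10⁻³ / (228×10⁻⁹) = 1.271×10^4 K.

1.27×10^4 K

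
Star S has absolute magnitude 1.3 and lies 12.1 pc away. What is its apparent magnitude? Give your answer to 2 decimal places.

m = M + 5 log₁₀(d/10 pc) = 1.3 + 5 log₁₀(12.1/10)
  = 1.3 + 5 × 0.083 = 1.3 + 0.41 = 1.71.

1.71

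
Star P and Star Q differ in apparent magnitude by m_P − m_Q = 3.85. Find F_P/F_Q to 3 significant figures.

0.0288

F_P/F_Q = 10^(−(m_P − m_Q)/2.5) = 10^(-3.85/2.5) = 10^-1.540 = 0.02884.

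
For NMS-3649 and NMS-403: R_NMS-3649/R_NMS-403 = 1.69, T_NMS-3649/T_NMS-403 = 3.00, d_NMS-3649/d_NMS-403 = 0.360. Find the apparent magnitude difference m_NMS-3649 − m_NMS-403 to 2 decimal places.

-8.13

L_NMS-3649/L_NMS-403 = (1.69)²(3.00)⁴ = 231.3.
F_NMS-3649/F_NMS-403 = (L_NMS-3649/L_NMS-403)/(d_NMS-3649/d_NMS-403)² = 231.3/0.1296 = 1785.
m_NMS-3649 − m_NMS-403 = −2.5 log₁₀(1785) = -8.13.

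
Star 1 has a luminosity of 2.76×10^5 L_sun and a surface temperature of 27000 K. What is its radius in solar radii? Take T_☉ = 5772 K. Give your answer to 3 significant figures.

24.0 solar radii

R/R_☉ = √(L/L_☉) / (T/T_☉)² = √(2.76×10^5) / (4.678)²
       = 525.4 / 21.88 = 24.01.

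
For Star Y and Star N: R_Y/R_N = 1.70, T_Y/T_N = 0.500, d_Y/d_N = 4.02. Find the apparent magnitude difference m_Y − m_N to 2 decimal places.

L_Y/L_N = (1.70)²(0.500)⁴ = 0.1806.
F_Y/F_N = (L_Y/L_N)/(d_Y/d_N)² = 0.1806/16.16 = 0.01118.
m_Y − m_N = −2.5 log₁₀(0.01118) = 4.88.

4.88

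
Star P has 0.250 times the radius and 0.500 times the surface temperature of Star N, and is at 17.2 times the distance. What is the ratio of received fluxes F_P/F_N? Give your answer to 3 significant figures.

L_P/L_N = (R_P/R_N)²(T_P/T_N)⁴ = (0.250)² × (0.500)⁴ = 0.003906.
F_P/F_N = (L_P/L_N)/(d_P/d_N)² = 0.003906 / (17.2)² = 1.320×10^-5.

1.32×10^-5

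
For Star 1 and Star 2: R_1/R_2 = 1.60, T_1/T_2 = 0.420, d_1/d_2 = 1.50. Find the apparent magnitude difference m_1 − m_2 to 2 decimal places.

L_1/L_2 = (1.60)²(0.420)⁴ = 0.07966.
F_1/F_2 = (L_1/L_2)/(d_1/d_2)² = 0.07966/2.250 = 0.03540.
m_1 − m_2 = −2.5 log₁₀(0.03540) = 3.63.

3.63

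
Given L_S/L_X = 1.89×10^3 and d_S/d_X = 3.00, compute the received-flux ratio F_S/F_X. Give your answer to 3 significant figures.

F = L/(4πd²), so F_S/F_X = (L_S/L_X) / (d_S/d_X)²
= 1.89×10^3 / (3.00)² = 1.89×10^3 / 9.000 = 210.0.

210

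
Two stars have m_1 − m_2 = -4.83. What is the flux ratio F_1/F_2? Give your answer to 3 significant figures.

F_1/F_2 = 10^(−(m_1 − m_2)/2.5) = 10^(4.83/2.5) = 10^1.932 = 85.51.

85.5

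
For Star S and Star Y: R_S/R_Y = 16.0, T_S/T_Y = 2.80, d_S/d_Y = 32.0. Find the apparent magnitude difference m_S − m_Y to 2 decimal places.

L_S/L_Y = (16.0)²(2.80)⁴ = 1.574×10^4.
F_S/F_Y = (L_S/L_Y)/(d_S/d_Y)² = 1.574×10^4/1024 = 15.37.
m_S − m_Y = −2.5 log₁₀(15.37) = -2.97.

-2.97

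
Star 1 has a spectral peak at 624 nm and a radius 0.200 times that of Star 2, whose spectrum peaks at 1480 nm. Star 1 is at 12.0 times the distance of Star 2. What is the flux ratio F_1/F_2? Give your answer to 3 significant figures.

0.00879

Wien's law: T_1/T_2 = λ_2/λ_1 = 1480/624 = 2.372.
L_1/L_2 = (R_1/R_2)²(T_1/T_2)⁴ = (0.200)²(2.372)⁴ = 1.266.
F_1/F_2 = (L_1/L_2)/(d_1/d_2)² = 1.266/(12.0)² = 0.008790.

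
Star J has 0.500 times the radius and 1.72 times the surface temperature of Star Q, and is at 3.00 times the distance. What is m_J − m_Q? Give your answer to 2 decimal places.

1.54

L_J/L_Q = (0.500)²(1.72)⁴ = 2.188.
F_J/F_Q = (L_J/L_Q)/(d_J/d_Q)² = 2.188/9.000 = 0.2431.
m_J − m_Q = −2.5 log₁₀(0.2431) = 1.54.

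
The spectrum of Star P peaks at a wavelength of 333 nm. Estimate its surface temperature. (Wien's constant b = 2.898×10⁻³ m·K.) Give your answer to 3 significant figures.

8.70×10^3 K

T = b/λ_max = 2.898×10⁻³ / (333×10⁻⁹) = 8703 K.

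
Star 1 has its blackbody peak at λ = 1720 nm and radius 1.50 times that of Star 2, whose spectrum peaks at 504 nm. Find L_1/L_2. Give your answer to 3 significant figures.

0.0166

Wien's law gives T ∝ 1/λ_max, so T_1/T_2 = λ_2/λ_1 = 504/1720 = 0.2930.
Then L ∝ R²T⁴ gives L_1/L_2 = (1.50)² × (0.2930)⁴ = 2.250 × 0.007372 = 0.01659.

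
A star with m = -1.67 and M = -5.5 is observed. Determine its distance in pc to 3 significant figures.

58.3 pc

m − M = 5 log₁₀(d/10 pc)
-1.67 − (-5.5) = 3.83 = 5 log₁₀(d/10)
d = 10 × 10^(3.83/5) = 10 × 10^0.766 = 58.34 pc.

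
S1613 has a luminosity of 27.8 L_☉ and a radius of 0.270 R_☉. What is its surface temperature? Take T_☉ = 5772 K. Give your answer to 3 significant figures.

T/T_☉ = (L/L_☉)^(1/4) / (R/R_☉)^(1/2)
T = 5772 × (27.8)^(1/4) / √(0.270) = 5772 × 2.296 / 0.5196 = 2.551×10^4 K.

2.55×10^4 K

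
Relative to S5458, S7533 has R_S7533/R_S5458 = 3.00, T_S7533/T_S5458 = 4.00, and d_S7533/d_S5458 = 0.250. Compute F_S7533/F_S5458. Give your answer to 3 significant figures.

L_S7533/L_S5458 = (R_S7533/R_S5458)²(T_S7533/T_S5458)⁴ = (3.00)² × (4.00)⁴ = 2304.
F_S7533/F_S5458 = (L_S7533/L_S5458)/(d_S7533/d_S5458)² = 2304 / (0.250)² = 3.686×10^4.

3.69×10^4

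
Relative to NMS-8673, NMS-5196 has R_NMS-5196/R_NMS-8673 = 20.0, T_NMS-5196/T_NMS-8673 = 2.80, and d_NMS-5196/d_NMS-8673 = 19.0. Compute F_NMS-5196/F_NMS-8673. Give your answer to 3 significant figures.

68.1

L_NMS-5196/L_NMS-8673 = (R_NMS-5196/R_NMS-8673)²(T_NMS-5196/T_NMS-8673)⁴ = (20.0)² × (2.80)⁴ = 2.459×10^4.
F_NMS-5196/F_NMS-8673 = (L_NMS-5196/L_NMS-8673)/(d_NMS-5196/d_NMS-8673)² = 2.459×10^4 / (19.0)² = 68.11.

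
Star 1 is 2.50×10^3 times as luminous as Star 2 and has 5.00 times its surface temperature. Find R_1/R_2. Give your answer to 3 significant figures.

2.00

L ∝ R²T⁴ gives R ∝ √L / T², so
R_1/R_2 = √(2.50×10^3) / (5.00)² = 50.00 / 25.00 = 2.000.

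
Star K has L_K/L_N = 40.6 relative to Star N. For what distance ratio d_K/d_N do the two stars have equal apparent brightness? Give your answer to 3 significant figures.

6.37

Equal flux requires L_K/d_K² = L_N/d_N², so d_K/d_N = √(L_K/L_N)
= √(40.6) = 6.372.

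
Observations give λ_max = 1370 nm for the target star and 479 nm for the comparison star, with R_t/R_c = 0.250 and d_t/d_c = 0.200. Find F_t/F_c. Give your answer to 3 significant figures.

Wien's law: T_t/T_c = λ_c/λ_t = 479/1370 = 0.3496.
L_t/L_c = (R_t/R_c)²(T_t/T_c)⁴ = (0.250)²(0.3496)⁴ = 9.340×10^-4.
F_t/F_c = (L_t/L_c)/(d_t/d_c)² = 9.340×10^-4/(0.200)² = 0.02335.

0.0233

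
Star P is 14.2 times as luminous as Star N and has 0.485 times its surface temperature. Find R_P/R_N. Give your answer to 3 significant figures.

L ∝ R²T⁴ gives R ∝ √L / T², so
R_P/R_N = √(14.2) / (0.485)² = 3.768 / 0.2352 = 16.02.

16.0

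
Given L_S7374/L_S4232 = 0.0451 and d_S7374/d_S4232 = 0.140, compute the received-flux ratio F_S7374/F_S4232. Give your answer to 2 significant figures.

2.3

F = L/(4πd²), so F_S7374/F_S4232 = (L_S7374/L_S4232) / (d_S7374/d_S4232)²
= 0.0451 / (0.140)² = 0.0451 / 0.01960 = 2.301.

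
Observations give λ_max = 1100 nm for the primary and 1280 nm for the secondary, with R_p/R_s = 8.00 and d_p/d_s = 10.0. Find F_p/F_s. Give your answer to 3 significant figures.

Wien's law: T_p/T_s = λ_s/λ_p = 1280/1100 = 1.164.
L_p/L_s = (R_p/R_s)²(T_p/T_s)⁴ = (8.00)²(1.164)⁴ = 117.3.
F_p/F_s = (L_p/L_s)/(d_p/d_s)² = 117.3/(10.0)² = 1.173.

1.17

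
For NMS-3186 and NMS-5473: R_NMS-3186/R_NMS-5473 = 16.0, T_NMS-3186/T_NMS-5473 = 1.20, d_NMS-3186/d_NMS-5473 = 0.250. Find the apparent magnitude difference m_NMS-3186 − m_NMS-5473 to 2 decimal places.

-9.82

L_NMS-3186/L_NMS-5473 = (16.0)²(1.20)⁴ = 530.8.
F_NMS-3186/F_NMS-5473 = (L_NMS-3186/L_NMS-5473)/(d_NMS-3186/d_NMS-5473)² = 530.8/0.06250 = 8493.
m_NMS-3186 − m_NMS-5473 = −2.5 log₁₀(8493) = -9.82.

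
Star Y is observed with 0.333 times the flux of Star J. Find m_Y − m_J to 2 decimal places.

1.19

m_Y − m_J = −2.5 log₁₀(F_Y/F_J) = −2.5 log₁₀(0.333) = −2.5 × (-0.478) = 1.194.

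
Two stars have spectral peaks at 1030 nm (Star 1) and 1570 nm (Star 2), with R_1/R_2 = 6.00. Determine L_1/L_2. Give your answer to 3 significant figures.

Wien's law gives T ∝ 1/λ_max, so T_1/T_2 = λ_2/λ_1 = 1570/1030 = 1.524.
Then L ∝ R²T⁴ gives L_1/L_2 = (6.00)² × (1.524)⁴ = 36.00 × 5.398 = 194.3.

194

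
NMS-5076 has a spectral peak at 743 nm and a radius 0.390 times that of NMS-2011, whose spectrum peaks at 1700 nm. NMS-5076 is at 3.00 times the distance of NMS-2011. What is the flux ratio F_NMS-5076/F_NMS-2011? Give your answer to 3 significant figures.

0.463

Wien's law: T_NMS-5076/T_NMS-2011 = λ_NMS-2011/λ_NMS-5076 = 1700/743 = 2.288.
L_NMS-5076/L_NMS-2011 = (R_NMS-5076/R_NMS-2011)²(T_NMS-5076/T_NMS-2011)⁴ = (0.390)²(2.288)⁴ = 4.168.
F_NMS-5076/F_NMS-2011 = (L_NMS-5076/L_NMS-2011)/(d_NMS-5076/d_NMS-2011)² = 4.168/(3.00)² = 0.4632.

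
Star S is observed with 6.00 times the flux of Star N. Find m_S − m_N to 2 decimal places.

-1.95

m_S − m_N = −2.5 log₁₀(F_S/F_N) = −2.5 log₁₀(6.00) = −2.5 × (0.778) = -1.945.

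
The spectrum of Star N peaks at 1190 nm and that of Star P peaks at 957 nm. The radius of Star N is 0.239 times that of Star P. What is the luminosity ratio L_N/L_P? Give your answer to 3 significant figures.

0.0239

Wien's law gives T ∝ 1/λ_max, so T_N/T_P = λ_P/λ_N = 957/1190 = 0.8042.
Then L ∝ R²T⁴ gives L_N/L_P = (0.239)² × (0.8042)⁴ = 0.05712 × 0.4183 = 0.02389.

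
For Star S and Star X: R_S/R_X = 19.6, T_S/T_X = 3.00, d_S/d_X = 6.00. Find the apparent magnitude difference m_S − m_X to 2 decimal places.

L_S/L_X = (19.6)²(3.00)⁴ = 3.112×10^4.
F_S/F_X = (L_S/L_X)/(d_S/d_X)² = 3.112×10^4/36.00 = 864.4.
m_S − m_X = −2.5 log₁₀(864.4) = -7.34.

-7.34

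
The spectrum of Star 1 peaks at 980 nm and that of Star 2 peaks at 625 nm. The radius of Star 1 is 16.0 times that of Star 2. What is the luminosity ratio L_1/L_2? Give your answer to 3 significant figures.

Wien's law gives T ∝ 1/λ_max, so T_1/T_2 = λ_2/λ_1 = 625/980 = 0.6378.
Then L ∝ R²T⁴ gives L_1/L_2 = (16.0)² × (0.6378)⁴ = 256.0 × 0.1654 = 42.35.

42.4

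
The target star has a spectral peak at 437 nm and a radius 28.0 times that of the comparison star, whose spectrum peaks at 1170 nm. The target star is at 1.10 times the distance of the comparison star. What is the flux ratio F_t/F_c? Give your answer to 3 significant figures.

3.33×10^4

Wien's law: T_t/T_c = λ_c/λ_t = 1170/437 = 2.677.
L_t/L_c = (R_t/R_c)²(T_t/T_c)⁴ = (28.0)²(2.677)⁴ = 4.028×10^4.
F_t/F_c = (L_t/L_c)/(d_t/d_c)² = 4.028×10^4/(1.10)² = 3.329×10^4.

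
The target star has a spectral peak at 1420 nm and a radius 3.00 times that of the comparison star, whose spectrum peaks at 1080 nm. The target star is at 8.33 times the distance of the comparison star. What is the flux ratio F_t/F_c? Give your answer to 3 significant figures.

Wien's law: T_t/T_c = λ_c/λ_t = 1080/1420 = 0.7606.
L_t/L_c = (R_t/R_c)²(T_t/T_c)⁴ = (3.00)²(0.7606)⁴ = 3.012.
F_t/F_c = (L_t/L_c)/(d_t/d_c)² = 3.012/(8.33)² = 0.04340.

0.0434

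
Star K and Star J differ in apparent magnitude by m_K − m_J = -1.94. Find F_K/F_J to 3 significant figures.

5.97

F_K/F_J = 10^(−(m_K − m_J)/2.5) = 10^(1.94/2.5) = 10^0.776 = 5.970.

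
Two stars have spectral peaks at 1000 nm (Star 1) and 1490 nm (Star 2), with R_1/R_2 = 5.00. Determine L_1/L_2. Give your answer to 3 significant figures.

123

Wien's law gives T ∝ 1/λ_max, so T_1/T_2 = λ_2/λ_1 = 1490/1000 = 1.490.
Then L ∝ R²T⁴ gives L_1/L_2 = (5.00)² × (1.490)⁴ = 25.00 × 4.929 = 123.2.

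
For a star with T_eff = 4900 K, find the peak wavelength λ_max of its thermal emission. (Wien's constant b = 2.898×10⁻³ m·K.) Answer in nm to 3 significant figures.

λ_max = b/T = 2.898×10⁻³ / 4900 = 5.91×10^-7 m = 591.4 nm.

591 nm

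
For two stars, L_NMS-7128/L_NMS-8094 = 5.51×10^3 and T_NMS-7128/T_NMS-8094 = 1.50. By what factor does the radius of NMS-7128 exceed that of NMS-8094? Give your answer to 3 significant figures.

33.0

L ∝ R²T⁴ gives R ∝ √L / T², so
R_NMS-7128/R_NMS-8094 = √(5.51×10^3) / (1.50)² = 74.23 / 2.250 = 32.99.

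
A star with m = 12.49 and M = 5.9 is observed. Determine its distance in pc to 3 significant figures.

208 pc

m − M = 5 log₁₀(d/10 pc)
12.49 − (5.9) = 6.59 = 5 log₁₀(d/10)
d = 10 × 10^(6.59/5) = 10 × 10^1.318 = 208.0 pc.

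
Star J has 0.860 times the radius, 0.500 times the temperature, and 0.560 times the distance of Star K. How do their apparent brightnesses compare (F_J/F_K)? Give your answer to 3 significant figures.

0.147

L_J/L_K = (R_J/R_K)²(T_J/T_K)⁴ = (0.860)² × (0.500)⁴ = 0.04622.
F_J/F_K = (L_J/L_K)/(d_J/d_K)² = 0.04622 / (0.560)² = 0.1474.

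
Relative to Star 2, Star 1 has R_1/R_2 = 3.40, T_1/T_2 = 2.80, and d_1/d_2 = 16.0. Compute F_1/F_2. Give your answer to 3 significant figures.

L_1/L_2 = (R_1/R_2)²(T_1/T_2)⁴ = (3.40)² × (2.80)⁴ = 710.5.
F_1/F_2 = (L_1/L_2)/(d_1/d_2)² = 710.5 / (16.0)² = 2.776.

2.78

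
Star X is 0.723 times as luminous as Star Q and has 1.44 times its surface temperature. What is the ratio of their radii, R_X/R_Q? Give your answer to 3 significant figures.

0.410

L ∝ R²T⁴ gives R ∝ √L / T², so
R_X/R_Q = √(0.723) / (1.44)² = 0.8503 / 2.074 = 0.4101.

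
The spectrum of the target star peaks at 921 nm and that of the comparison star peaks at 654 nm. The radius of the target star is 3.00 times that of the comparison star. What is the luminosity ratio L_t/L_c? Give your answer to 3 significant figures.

Wien's law gives T ∝ 1/λ_max, so T_t/T_c = λ_c/λ_t = 654/921 = 0.7101.
Then L ∝ R²T⁴ gives L_t/L_c = (3.00)² × (0.7101)⁴ = 9.000 × 0.2543 = 2.288.

2.29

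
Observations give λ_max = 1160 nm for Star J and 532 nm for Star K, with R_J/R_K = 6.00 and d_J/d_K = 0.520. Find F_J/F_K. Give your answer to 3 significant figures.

5.89

Wien's law: T_J/T_K = λ_K/λ_J = 532/1160 = 0.4586.
L_J/L_K = (R_J/R_K)²(T_J/T_K)⁴ = (6.00)²(0.4586)⁴ = 1.593.
F_J/F_K = (L_J/L_K)/(d_J/d_K)² = 1.593/(0.520)² = 5.890.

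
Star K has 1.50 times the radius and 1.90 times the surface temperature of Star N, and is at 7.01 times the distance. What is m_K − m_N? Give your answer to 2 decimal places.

0.56

L_K/L_N = (1.50)²(1.90)⁴ = 29.32.
F_K/F_N = (L_K/L_N)/(d_K/d_N)² = 29.32/49.14 = 0.5967.
m_K − m_N = −2.5 log₁₀(0.5967) = 0.56.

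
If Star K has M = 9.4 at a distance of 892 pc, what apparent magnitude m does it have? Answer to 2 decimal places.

m = M + 5 log₁₀(d/10 pc) = 9.4 + 5 log₁₀(892/10)
  = 9.4 + 5 × 1.950 = 9.4 + 9.75 = 19.15.

19.15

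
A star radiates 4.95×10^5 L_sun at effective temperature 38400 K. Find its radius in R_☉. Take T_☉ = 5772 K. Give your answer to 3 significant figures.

R/R_☉ = √(L/L_☉) / (T/T_☉)² = √(4.95×10^5) / (6.653)²
       = 703.6 / 44.26 = 15.90.

15.9 R_☉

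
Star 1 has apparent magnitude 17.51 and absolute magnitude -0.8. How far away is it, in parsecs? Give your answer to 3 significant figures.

4.59×10^4 pc

m − M = 5 log₁₀(d/10 pc)
17.51 − (-0.8) = 18.31 = 5 log₁₀(d/10)
d = 10 × 10^(18.31/5) = 10 × 10^3.662 = 4.592×10^4 pc.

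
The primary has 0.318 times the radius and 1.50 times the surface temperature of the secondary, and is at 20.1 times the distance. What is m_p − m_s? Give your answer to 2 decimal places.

L_p/L_s = (0.318)²(1.50)⁴ = 0.5119.
F_p/F_s = (L_p/L_s)/(d_p/d_s)² = 0.5119/404.0 = 0.001267.
m_p − m_s = −2.5 log₁₀(0.001267) = 7.24.

7.24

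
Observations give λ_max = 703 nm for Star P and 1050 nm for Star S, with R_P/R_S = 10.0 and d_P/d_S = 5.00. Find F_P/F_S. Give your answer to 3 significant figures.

19.9

Wien's law: T_P/T_S = λ_S/λ_P = 1050/703 = 1.494.
L_P/L_S = (R_P/R_S)²(T_P/T_S)⁴ = (10.0)²(1.494)⁴ = 497.7.
F_P/F_S = (L_P/L_S)/(d_P/d_S)² = 497.7/(5.00)² = 19.91.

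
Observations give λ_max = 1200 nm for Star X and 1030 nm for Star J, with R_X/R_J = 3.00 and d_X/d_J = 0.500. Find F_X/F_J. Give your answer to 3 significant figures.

Wien's law: T_X/T_J = λ_J/λ_X = 1030/1200 = 0.8583.
L_X/L_J = (R_X/R_J)²(T_X/T_J)⁴ = (3.00)²(0.8583)⁴ = 4.885.
F_X/F_J = (L_X/L_J)/(d_X/d_J)² = 4.885/(0.500)² = 19.54.

19.5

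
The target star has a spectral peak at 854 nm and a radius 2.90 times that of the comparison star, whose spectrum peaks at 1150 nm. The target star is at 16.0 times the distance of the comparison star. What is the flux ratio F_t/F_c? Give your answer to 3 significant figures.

0.108

Wien's law: T_t/T_c = λ_c/λ_t = 1150/854 = 1.347.
L_t/L_c = (R_t/R_c)²(T_t/T_c)⁴ = (2.90)²(1.347)⁴ = 27.65.
F_t/F_c = (L_t/L_c)/(d_t/d_c)² = 27.65/(16.0)² = 0.1080.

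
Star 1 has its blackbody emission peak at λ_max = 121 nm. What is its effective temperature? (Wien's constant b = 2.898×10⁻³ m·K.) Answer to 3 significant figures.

2.40×10^4 K

T = b/λ_max = 2.898×10⁻³ / (121×10⁻⁹) = 2.395×10^4 K.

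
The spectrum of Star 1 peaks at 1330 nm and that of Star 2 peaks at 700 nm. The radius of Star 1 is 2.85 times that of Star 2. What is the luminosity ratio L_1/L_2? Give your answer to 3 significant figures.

Wien's law gives T ∝ 1/λ_max, so T_1/T_2 = λ_2/λ_1 = 700/1330 = 0.5263.
Then L ∝ R²T⁴ gives L_1/L_2 = (2.85)² × (0.5263)⁴ = 8.123 × 0.07673 = 0.6233.

0.623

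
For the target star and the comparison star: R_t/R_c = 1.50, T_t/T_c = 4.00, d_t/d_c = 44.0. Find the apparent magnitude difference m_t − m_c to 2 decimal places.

1.32

L_t/L_c = (1.50)²(4.00)⁴ = 576.0.
F_t/F_c = (L_t/L_c)/(d_t/d_c)² = 576.0/1936 = 0.2975.
m_t − m_c = −2.5 log₁₀(0.2975) = 1.32.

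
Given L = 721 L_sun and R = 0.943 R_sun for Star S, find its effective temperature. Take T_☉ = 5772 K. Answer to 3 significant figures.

T/T_☉ = (L/L_☉)^(1/4) / (R/R_☉)^(1/2)
T = 5772 × (721)^(1/4) / √(0.943) = 5772 × 5.182 / 0.9711 = 3.080×10^4 K.

3.08×10^4 K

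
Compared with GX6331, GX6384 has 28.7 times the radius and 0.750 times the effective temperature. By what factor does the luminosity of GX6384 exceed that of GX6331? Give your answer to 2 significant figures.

From the Stefan–Boltzmann law, L ∝ R²T⁴, so
L_GX6384/L_GX6331 = (R_GX6384/R_GX6331)² (T_GX6384/T_GX6331)⁴ = (28.7)² × (0.750)⁴ = 823.7 × 0.3164 = 260.6.

2.6×10^2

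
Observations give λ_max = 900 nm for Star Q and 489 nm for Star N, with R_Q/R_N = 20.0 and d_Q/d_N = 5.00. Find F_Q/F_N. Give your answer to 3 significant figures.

1.39

Wien's law: T_Q/T_N = λ_N/λ_Q = 489/900 = 0.5433.
L_Q/L_N = (R_Q/R_N)²(T_Q/T_N)⁴ = (20.0)²(0.5433)⁴ = 34.86.
F_Q/F_N = (L_Q/L_N)/(d_Q/d_N)² = 34.86/(5.00)² = 1.394.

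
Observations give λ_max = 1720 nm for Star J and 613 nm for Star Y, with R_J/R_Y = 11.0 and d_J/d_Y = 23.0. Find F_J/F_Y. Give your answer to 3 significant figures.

Wien's law: T_J/T_Y = λ_Y/λ_J = 613/1720 = 0.3564.
L_J/L_Y = (R_J/R_Y)²(T_J/T_Y)⁴ = (11.0)²(0.3564)⁴ = 1.952.
F_J/F_Y = (L_J/L_Y)/(d_J/d_Y)² = 1.952/(23.0)² = 0.003690.

0.00369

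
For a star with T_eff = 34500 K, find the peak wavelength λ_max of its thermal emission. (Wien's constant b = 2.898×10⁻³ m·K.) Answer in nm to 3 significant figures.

λ_max = b/T = 2.898×10⁻³ / 34500 = 8.40×10^-8 m = 84.00 nm.

84.0 nm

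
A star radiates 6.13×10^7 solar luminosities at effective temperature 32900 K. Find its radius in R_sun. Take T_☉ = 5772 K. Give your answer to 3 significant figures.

R/R_☉ = √(L/L_☉) / (T/T_☉)² = √(6.13×10^7) / (5.700)²
       = 7829 / 32.49 = 241.0.

241 R_sun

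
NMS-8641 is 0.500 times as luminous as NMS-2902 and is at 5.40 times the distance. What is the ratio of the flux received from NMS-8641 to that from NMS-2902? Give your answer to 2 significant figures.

0.017

F = L/(4πd²), so F_NMS-8641/F_NMS-2902 = (L_NMS-8641/L_NMS-2902) / (d_NMS-8641/d_NMS-2902)²
= 0.500 / (5.40)² = 0.500 / 29.16 = 0.01715.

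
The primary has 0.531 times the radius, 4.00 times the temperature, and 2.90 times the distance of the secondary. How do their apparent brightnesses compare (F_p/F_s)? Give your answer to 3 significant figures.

8.58

L_p/L_s = (R_p/R_s)²(T_p/T_s)⁴ = (0.531)² × (4.00)⁴ = 72.18.
F_p/F_s = (L_p/L_s)/(d_p/d_s)² = 72.18 / (2.90)² = 8.583.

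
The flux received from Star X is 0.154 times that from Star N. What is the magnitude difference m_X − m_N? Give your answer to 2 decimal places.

m_X − m_N = −2.5 log₁₀(F_X/F_N) = −2.5 log₁₀(0.154) = −2.5 × (-0.812) = 2.031.

2.03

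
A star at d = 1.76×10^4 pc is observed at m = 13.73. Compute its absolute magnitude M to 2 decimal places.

-2.50

M = m − 5 log₁₀(d/10 pc) = 13.73 − 5 log₁₀(1.76×10^4/10)
  = 13.73 − 5 × 3.246 = 13.73 − 16.23 = -2.50.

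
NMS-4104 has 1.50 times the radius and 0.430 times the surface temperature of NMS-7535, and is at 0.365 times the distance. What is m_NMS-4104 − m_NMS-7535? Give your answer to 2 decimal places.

L_NMS-4104/L_NMS-7535 = (1.50)²(0.430)⁴ = 0.07692.
F_NMS-4104/F_NMS-7535 = (L_NMS-4104/L_NMS-7535)/(d_NMS-4104/d_NMS-7535)² = 0.07692/0.1332 = 0.5774.
m_NMS-4104 − m_NMS-7535 = −2.5 log₁₀(0.5774) = 0.60.

0.60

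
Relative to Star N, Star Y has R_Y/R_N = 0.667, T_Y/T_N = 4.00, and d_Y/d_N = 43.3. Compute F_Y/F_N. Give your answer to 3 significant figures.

L_Y/L_N = (R_Y/R_N)²(T_Y/T_N)⁴ = (0.667)² × (4.00)⁴ = 113.9.
F_Y/F_N = (L_Y/L_N)/(d_Y/d_N)² = 113.9 / (43.3)² = 0.06075.

0.0607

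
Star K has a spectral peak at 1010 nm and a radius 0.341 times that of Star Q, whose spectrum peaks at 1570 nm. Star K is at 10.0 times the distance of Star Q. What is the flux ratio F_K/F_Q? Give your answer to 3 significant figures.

Wien's law: T_K/T_Q = λ_Q/λ_K = 1570/1010 = 1.554.
L_K/L_Q = (R_K/R_Q)²(T_K/T_Q)⁴ = (0.341)²(1.554)⁴ = 0.6789.
F_K/F_Q = (L_K/L_Q)/(d_K/d_Q)² = 0.6789/(10.0)² = 0.006789.

0.00679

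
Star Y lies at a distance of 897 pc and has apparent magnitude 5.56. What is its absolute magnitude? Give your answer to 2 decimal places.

-4.20

M = m − 5 log₁₀(d/10 pc) = 5.56 − 5 log₁₀(897/10)
  = 5.56 − 5 × 1.953 = 5.56 − 9.76 = -4.20.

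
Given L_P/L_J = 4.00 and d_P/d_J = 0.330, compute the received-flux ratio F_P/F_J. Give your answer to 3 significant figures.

F = L/(4πd²), so F_P/F_J = (L_P/L_J) / (d_P/d_J)²
= 4.00 / (0.330)² = 4.00 / 0.1089 = 36.73.

36.7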